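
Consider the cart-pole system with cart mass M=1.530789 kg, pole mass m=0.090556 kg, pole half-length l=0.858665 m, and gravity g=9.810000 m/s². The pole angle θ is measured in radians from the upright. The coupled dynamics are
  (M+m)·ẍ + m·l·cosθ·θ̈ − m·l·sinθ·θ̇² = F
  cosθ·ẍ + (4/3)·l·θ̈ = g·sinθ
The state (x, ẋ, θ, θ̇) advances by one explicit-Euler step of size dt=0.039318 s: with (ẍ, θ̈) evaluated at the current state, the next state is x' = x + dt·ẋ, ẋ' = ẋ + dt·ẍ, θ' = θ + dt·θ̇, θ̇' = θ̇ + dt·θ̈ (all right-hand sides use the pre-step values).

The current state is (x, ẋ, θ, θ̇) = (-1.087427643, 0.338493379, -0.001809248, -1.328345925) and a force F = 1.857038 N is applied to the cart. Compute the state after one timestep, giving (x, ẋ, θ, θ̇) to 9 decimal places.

sinθ=-0.001809247, cosθ=0.999998363
temp = (F + m·l·θ̇²·sinθ)/(M+m) = (1.857038 + -0.000248234)/1.621345 = 1.145215710
θ̈ = (g·sinθ − cosθ·temp)/(l·(4/3 − m·cos²θ/(M+m))) = -1.060199213
ẍ = temp − m·l·θ̈·cosθ/(M+m) = 1.196061187
Euler: x'=-1.087427643+0.039318·0.338493379=-1.074118760, ẋ'=0.338493379+0.039318·1.196061187=0.385520113
       θ'=-0.001809248+0.039318·-1.328345925=-0.054037153, θ̇'=-1.328345925+0.039318·-1.060199213=-1.370030838

(-1.074118760, 0.385520113, -0.054037153, -1.370030838)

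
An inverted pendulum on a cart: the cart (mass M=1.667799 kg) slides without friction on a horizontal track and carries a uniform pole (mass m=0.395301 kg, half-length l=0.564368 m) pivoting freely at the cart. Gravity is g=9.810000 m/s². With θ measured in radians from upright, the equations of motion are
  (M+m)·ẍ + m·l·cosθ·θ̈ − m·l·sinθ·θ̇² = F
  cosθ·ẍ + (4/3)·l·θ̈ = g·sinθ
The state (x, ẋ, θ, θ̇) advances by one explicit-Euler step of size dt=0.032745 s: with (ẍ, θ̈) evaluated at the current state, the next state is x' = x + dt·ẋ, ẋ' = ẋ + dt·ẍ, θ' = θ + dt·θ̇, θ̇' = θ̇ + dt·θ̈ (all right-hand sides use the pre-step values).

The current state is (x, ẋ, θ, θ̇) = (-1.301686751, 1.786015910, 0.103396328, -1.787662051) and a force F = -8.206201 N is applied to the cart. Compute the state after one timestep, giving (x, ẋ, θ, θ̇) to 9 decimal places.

sinθ=0.103212195, cosθ=0.994659360
temp = (F + m·l·θ̇²·sinθ)/(M+m) = (-8.206201 + 0.073585484)/2.063100 = -3.941939565
θ̈ = (g·sinθ − cosθ·temp)/(l·(4/3 − m·cos²θ/(M+m))) = 7.642676431
ẍ = temp − m·l·θ̈·cosθ/(M+m) = -4.763973719
Euler: x'=-1.301686751+0.032745·1.786015910=-1.243203660, ẋ'=1.786015910+0.032745·-4.763973719=1.630019591
       θ'=0.103396328+0.032745·-1.787662051=0.044859334, θ̇'=-1.787662051+0.032745·7.642676431=-1.537402611

(-1.243203660, 1.630019591, 0.044859334, -1.537402611)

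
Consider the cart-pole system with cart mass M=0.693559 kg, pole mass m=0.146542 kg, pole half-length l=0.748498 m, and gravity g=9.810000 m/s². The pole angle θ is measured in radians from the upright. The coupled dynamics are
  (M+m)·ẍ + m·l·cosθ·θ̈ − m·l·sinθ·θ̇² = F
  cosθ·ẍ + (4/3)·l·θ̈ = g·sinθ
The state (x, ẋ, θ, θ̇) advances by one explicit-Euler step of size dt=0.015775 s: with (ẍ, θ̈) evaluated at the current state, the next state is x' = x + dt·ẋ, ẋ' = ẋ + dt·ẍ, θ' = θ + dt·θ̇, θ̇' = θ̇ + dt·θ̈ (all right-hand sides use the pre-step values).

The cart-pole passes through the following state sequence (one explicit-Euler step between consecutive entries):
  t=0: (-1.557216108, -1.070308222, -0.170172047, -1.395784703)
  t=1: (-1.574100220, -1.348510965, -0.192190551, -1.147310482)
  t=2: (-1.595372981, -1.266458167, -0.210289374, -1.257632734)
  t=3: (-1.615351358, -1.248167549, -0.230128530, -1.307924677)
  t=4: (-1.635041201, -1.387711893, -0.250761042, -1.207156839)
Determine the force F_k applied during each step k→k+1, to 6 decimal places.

step 0→1:
  ẍ = (ẋ'−ẋ)/dt = (-1.348510965−-1.070308222)/0.015775 = -17.635673
  θ̈ = (θ̇'−θ̇)/dt = (-1.147310482−-1.395784703)/0.015775 = 15.751139
  sinθ=-0.169352, cosθ=0.985556
  F = (M+m)·ẍ + m·l·cosθ·θ̈ − m·l·sinθ·θ̇² = -14.815747 + 1.702730 − -0.036189 = -13.076827
step 1→2:
  ẍ = (ẋ'−ẋ)/dt = (-1.266458167−-1.348510965)/0.015775 = 5.201445
  θ̈ = (θ̇'−θ̇)/dt = (-1.257632734−-1.147310482)/0.015775 = -6.993487
  sinθ=-0.191010, cosθ=0.981588
  F = (M+m)·ẍ + m·l·cosθ·θ̈ − m·l·sinθ·θ̇² = 4.369739 + -0.752967 − -0.027578 = 3.644351
step 2→3:
  ẍ = (ẋ'−ẋ)/dt = (-1.248167549−-1.266458167)/0.015775 = 1.159469
  θ̈ = (θ̇'−θ̇)/dt = (-1.307924677−-1.257632734)/0.015775 = -3.188079
  sinθ=-0.208743, cosθ=0.977971
  F = (M+m)·ẍ + m·l·cosθ·θ̈ − m·l·sinθ·θ̇² = 0.974071 + -0.341985 − -0.036214 = 0.668299
step 3→4:
  ẍ = (ẋ'−ẋ)/dt = (-1.387711893−-1.248167549)/0.015775 = -8.845917
  θ̈ = (θ̇'−θ̇)/dt = (-1.207156839−-1.307924677)/0.015775 = 6.387819
  sinθ=-0.228103, cosθ=0.973637
  F = (M+m)·ẍ + m·l·cosθ·θ̈ − m·l·sinθ·θ̇² = -7.431464 + 0.682185 − -0.042800 = -6.706478

F_0 = -13.076827 N
F_1 = 3.644351 N
F_2 = 0.668299 N
F_3 = -6.706478 N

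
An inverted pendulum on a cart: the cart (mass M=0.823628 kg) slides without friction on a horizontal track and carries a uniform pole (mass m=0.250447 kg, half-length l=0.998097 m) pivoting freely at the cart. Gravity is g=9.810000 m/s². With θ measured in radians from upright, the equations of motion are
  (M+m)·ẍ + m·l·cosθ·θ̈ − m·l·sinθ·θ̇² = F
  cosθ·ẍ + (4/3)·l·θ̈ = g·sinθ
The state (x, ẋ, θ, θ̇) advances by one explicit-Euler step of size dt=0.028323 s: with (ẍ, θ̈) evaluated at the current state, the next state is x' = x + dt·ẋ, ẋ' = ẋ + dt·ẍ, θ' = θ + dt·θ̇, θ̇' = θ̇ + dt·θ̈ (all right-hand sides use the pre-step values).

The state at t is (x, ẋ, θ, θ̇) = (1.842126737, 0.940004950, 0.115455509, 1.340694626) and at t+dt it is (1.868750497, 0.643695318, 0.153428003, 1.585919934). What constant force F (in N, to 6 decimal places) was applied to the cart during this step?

F = -9.138644 N

ẍ = (ẋ'−ẋ)/dt = (0.643695318−0.940004950)/0.028323 = -10.461802
θ̈ = (θ̇'−θ̇)/dt = (1.585919934−1.340694626)/0.028323 = 8.658169
sinθ=0.115199, cosθ=0.993342
F = (M+m)·ẍ + m·l·cosθ·θ̈ − m·l·sinθ·θ̇² = -11.236761 + 2.149877 − 0.051760 = -9.138644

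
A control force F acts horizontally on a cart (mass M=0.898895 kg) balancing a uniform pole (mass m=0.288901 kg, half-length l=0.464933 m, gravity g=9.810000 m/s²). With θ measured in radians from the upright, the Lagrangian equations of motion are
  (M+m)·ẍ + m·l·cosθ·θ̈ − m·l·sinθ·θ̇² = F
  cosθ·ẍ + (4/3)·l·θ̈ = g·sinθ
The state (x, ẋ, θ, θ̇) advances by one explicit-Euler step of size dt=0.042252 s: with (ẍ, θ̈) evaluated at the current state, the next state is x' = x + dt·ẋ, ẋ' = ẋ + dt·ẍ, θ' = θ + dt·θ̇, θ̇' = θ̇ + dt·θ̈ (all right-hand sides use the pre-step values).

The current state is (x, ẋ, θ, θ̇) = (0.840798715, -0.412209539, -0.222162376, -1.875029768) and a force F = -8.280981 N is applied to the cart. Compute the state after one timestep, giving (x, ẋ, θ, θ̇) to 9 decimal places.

sinθ=-0.220339368, cosθ=0.975423274
temp = (F + m·l·θ̇²·sinθ)/(M+m) = (-8.280981 + -0.104051382)/1.187796 = -7.059320272
θ̈ = (g·sinθ − cosθ·temp)/(l·(4/3 − m·cos²θ/(M+m))) = 9.221418400
ẍ = temp − m·l·θ̈·cosθ/(M+m) = -8.076478228
Euler: x'=0.840798715+0.042252·-0.412209539=0.823382038, ẋ'=-0.412209539+0.042252·-8.076478228=-0.753456897
       θ'=-0.222162376+0.042252·-1.875029768=-0.301386134, θ̇'=-1.875029768+0.042252·9.221418400=-1.485406398

(0.823382038, -0.753456897, -0.301386134, -1.485406398)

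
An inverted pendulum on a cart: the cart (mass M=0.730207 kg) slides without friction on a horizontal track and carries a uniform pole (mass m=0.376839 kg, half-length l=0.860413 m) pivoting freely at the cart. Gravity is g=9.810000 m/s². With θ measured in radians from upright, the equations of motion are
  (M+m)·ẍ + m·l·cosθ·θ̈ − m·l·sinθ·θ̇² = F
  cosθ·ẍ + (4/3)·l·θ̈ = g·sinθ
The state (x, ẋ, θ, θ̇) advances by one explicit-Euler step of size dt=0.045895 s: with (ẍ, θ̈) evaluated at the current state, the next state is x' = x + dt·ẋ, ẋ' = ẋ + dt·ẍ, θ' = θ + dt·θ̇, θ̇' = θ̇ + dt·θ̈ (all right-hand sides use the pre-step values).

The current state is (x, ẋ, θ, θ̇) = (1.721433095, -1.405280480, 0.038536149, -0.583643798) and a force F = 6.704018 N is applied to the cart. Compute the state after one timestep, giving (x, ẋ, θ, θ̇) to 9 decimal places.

(1.656937747, -1.037962245, 0.011749817, -0.888468075)

sinθ=0.038526612, cosθ=0.999257574
temp = (F + m·l·θ̇²·sinθ)/(M+m) = (6.704018 + 0.004255194)/1.107046 = 6.059615584
θ̈ = (g·sinθ − cosθ·temp)/(l·(4/3 − m·cos²θ/(M+m))) = -6.641775285
ẍ = temp − m·l·θ̈·cosθ/(M+m) = 8.003447757
Euler: x'=1.721433095+0.045895·-1.405280480=1.656937747, ẋ'=-1.405280480+0.045895·8.003447757=-1.037962245
       θ'=0.038536149+0.045895·-0.583643798=0.011749817, θ̇'=-0.583643798+0.045895·-6.641775285=-0.888468075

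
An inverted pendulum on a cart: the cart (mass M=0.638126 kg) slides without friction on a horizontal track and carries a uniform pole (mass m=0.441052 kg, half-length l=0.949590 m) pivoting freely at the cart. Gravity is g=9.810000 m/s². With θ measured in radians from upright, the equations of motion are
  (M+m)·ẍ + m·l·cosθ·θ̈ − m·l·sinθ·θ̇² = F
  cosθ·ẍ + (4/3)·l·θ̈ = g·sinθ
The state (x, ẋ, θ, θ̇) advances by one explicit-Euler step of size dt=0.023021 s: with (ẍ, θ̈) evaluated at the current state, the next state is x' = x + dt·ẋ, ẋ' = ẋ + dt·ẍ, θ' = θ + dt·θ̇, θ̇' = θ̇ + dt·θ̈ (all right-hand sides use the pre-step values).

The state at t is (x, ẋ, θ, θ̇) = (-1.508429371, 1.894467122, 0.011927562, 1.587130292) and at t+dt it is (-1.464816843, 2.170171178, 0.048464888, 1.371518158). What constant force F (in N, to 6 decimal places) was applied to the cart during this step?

ẍ = (ẋ'−ẋ)/dt = (2.170171178−1.894467122)/0.023021 = 11.976198
θ̈ = (θ̇'−θ̇)/dt = (1.371518158−1.587130292)/0.023021 = -9.365889
sinθ=0.011927, cosθ=0.999929
F = (M+m)·ẍ + m·l·cosθ·θ̈ − m·l·sinθ·θ̇² = 12.924450 + -3.922329 − 0.012583 = 8.989537

F = 8.989537 N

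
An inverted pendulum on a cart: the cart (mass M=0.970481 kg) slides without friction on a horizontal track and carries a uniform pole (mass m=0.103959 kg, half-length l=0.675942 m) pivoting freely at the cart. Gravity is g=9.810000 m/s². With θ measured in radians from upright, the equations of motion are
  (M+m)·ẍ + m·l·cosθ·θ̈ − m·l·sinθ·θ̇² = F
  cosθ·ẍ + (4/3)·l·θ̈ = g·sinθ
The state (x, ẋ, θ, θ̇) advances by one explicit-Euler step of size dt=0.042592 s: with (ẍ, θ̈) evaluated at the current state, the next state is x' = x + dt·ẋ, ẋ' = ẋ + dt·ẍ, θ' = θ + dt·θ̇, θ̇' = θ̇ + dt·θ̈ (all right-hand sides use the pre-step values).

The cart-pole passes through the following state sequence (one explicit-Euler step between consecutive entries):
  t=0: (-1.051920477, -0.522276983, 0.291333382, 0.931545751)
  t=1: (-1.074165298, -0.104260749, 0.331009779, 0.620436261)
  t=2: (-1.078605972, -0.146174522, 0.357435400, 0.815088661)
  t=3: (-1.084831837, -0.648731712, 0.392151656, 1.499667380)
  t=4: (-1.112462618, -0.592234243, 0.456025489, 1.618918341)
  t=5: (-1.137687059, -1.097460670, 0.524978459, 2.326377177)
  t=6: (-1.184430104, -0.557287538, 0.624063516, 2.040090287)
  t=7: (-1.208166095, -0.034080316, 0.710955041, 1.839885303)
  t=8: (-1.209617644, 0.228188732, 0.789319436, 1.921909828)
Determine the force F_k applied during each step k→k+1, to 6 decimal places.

F_0 = 10.035848 N
F_1 = -0.762409 N
F_2 = -11.635944 N
F_3 = 1.546636 N
F_4 = -11.778194 N
F_5 = 13.027258 N
F_6 = 12.759655 N
F_7 = 6.563401 N

step 0→1:
  ẍ = (ẋ'−ẋ)/dt = (-0.104260749−-0.522276983)/0.042592 = 9.814431
  θ̈ = (θ̇'−θ̇)/dt = (0.620436261−0.931545751)/0.042592 = -7.304411
  sinθ=0.287230, cosθ=0.957862
  F = (M+m)·ẍ + m·l·cosθ·θ̈ − m·l·sinθ·θ̇² = 10.545017 + -0.491654 − 0.017515 = 10.035848
step 1→2:
  ẍ = (ẋ'−ẋ)/dt = (-0.146174522−-0.104260749)/0.042592 = -0.984076
  θ̈ = (θ̇'−θ̇)/dt = (0.815088661−0.620436261)/0.042592 = 4.570163
  sinθ=0.324998, cosθ=0.945715
  F = (M+m)·ẍ + m·l·cosθ·θ̈ − m·l·sinθ·θ̇² = -1.057331 + 0.303713 − 0.008791 = -0.762409
step 2→3:
  ẍ = (ẋ'−ẋ)/dt = (-0.648731712−-0.146174522)/0.042592 = -11.799333
  θ̈ = (θ̇'−θ̇)/dt = (1.499667380−0.815088661)/0.042592 = 16.072941
  sinθ=0.349873, cosθ=0.936797
  F = (M+m)·ẍ + m·l·cosθ·θ̈ − m·l·sinθ·θ̇² = -12.677675 + 1.058065 − 0.016334 = -11.635944
step 3→4:
  ẍ = (ẋ'−ẋ)/dt = (-0.592234243−-0.648731712)/0.042592 = 1.326481
  θ̈ = (θ̇'−θ̇)/dt = (1.618918341−1.499667380)/0.042592 = 2.799844
  sinθ=0.382178, cosθ=0.924089
  F = (M+m)·ẍ + m·l·cosθ·θ̈ − m·l·sinθ·θ̇² = 1.425224 + 0.181811 − 0.060399 = 1.546636
step 4→5:
  ẍ = (ẋ'−ẋ)/dt = (-1.097460670−-0.592234243)/0.042592 = -11.862003
  θ̈ = (θ̇'−θ̇)/dt = (2.326377177−1.618918341)/0.042592 = 16.610134
  sinθ=0.440383, cosθ=0.897810
  F = (M+m)·ẍ + m·l·cosθ·θ̈ − m·l·sinθ·θ̇² = -12.745010 + 1.047922 − 0.081106 = -11.778194
step 5→6:
  ẍ = (ẋ'−ẋ)/dt = (-0.557287538−-1.097460670)/0.042592 = 12.682502
  θ̈ = (θ̇'−θ̇)/dt = (2.040090287−2.326377177)/0.042592 = -6.721612
  sinθ=0.501194, cosθ=0.865335
  F = (M+m)·ẍ + m·l·cosθ·θ̈ − m·l·sinθ·θ̇² = 13.626588 + -0.408723 − 0.190607 = 13.027258
step 6→7:
  ẍ = (ẋ'−ẋ)/dt = (-0.034080316−-0.557287538)/0.042592 = 12.284167
  θ̈ = (θ̇'−θ̇)/dt = (1.839885303−2.040090287)/0.042592 = -4.700530
  sinθ=0.584338, cosθ=0.811511
  F = (M+m)·ẍ + m·l·cosθ·θ̈ − m·l·sinθ·θ̇² = 13.198600 + -0.268048 − 0.170897 = 12.759655
step 7→8:
  ẍ = (ẋ'−ẋ)/dt = (0.228188732−-0.034080316)/0.042592 = 6.157707
  θ̈ = (θ̇'−θ̇)/dt = (1.921909828−1.839885303)/0.042592 = 1.925820
  sinθ=0.652558, cosθ=0.757739
  F = (M+m)·ẍ + m·l·cosθ·θ̈ − m·l·sinθ·θ̇² = 6.616086 + 0.102543 − 0.155229 = 6.563401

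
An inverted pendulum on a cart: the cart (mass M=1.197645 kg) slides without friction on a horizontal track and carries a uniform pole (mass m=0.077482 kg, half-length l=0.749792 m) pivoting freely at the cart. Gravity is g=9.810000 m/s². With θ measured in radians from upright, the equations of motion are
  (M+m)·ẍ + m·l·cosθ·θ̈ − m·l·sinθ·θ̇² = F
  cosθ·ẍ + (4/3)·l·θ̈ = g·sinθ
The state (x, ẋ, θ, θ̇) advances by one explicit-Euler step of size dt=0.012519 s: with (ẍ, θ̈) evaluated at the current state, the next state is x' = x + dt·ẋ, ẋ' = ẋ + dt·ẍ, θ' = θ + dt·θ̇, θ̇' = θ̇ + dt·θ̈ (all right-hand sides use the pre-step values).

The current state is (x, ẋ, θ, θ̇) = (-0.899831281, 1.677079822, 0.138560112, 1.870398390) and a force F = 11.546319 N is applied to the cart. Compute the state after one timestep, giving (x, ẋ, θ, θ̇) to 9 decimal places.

(-0.878835919, 1.795231603, 0.161975629, 1.770313592)

sinθ=0.138117170, cosθ=0.990415896
temp = (F + m·l·θ̇²·sinθ)/(M+m) = (11.546319 + 0.028070978)/1.275127 = 9.077048778
θ̈ = (g·sinθ − cosθ·temp)/(l·(4/3 − m·cos²θ/(M+m))) = -7.994631961
ẍ = temp − m·l·θ̈·cosθ/(M+m) = 9.437797051
Euler: x'=-0.899831281+0.012519·1.677079822=-0.878835919, ẋ'=1.677079822+0.012519·9.437797051=1.795231603
       θ'=0.138560112+0.012519·1.870398390=0.161975629, θ̇'=1.870398390+0.012519·-7.994631961=1.770313592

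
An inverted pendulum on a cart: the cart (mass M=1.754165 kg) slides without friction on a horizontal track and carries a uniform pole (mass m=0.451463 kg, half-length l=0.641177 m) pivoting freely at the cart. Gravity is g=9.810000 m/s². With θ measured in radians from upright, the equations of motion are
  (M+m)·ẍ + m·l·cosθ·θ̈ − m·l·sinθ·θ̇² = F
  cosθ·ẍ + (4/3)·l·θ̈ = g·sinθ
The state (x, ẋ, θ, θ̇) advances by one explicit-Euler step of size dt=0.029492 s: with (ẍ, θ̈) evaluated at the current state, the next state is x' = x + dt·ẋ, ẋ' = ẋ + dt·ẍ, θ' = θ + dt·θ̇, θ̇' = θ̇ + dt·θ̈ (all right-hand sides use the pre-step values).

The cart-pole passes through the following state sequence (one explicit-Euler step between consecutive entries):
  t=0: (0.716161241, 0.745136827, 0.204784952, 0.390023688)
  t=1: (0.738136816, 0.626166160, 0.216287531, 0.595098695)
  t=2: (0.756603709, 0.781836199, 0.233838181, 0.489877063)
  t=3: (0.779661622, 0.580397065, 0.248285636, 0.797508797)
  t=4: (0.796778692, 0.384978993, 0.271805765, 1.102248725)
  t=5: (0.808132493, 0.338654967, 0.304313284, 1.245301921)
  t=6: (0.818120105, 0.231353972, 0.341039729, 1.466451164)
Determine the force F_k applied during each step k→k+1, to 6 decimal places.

F_0 = -6.935675 N
F_1 = 10.611446 N
F_2 = -12.143924 N
F_3 = -11.760699 N
F_4 = -2.206331 N
F_5 = -6.088388 N

step 0→1:
  ẍ = (ẋ'−ẋ)/dt = (0.626166160−0.745136827)/0.029492 = -4.033998
  θ̈ = (θ̇'−θ̇)/dt = (0.595098695−0.390023688)/0.029492 = 6.953581
  sinθ=0.203357, cosθ=0.979105
  F = (M+m)·ẍ + m·l·cosθ·θ̈ − m·l·sinθ·θ̇² = -8.897499 + 1.970778 − 0.008954 = -6.935675
step 1→2:
  ẍ = (ẋ'−ẋ)/dt = (0.781836199−0.626166160)/0.029492 = 5.278382
  θ̈ = (θ̇'−θ̇)/dt = (0.489877063−0.595098695)/0.029492 = -3.567803
  sinθ=0.214605, cosθ=0.976701
  F = (M+m)·ẍ + m·l·cosθ·θ̈ − m·l·sinθ·θ̇² = 11.642147 + -1.008701 − 0.022000 = 10.611446
step 2→3:
  ẍ = (ẋ'−ẋ)/dt = (0.580397065−0.781836199)/0.029492 = -6.830297
  θ̈ = (θ̇'−θ̇)/dt = (0.797508797−0.489877063)/0.029492 = 10.431023
  sinθ=0.231713, cosθ=0.972784
  F = (M+m)·ẍ + m·l·cosθ·θ̈ − m·l·sinθ·θ̇² = -15.065095 + 2.937268 − 0.016096 = -12.143924
step 3→4:
  ẍ = (ẋ'−ẋ)/dt = (0.384978993−0.580397065)/0.029492 = -6.626138
  θ̈ = (θ̇'−θ̇)/dt = (1.102248725−0.797508797)/0.029492 = 10.332969
  sinθ=0.245743, cosθ=0.969335
  F = (M+m)·ẍ + m·l·cosθ·θ̈ − m·l·sinθ·θ̇² = -14.614796 + 2.899340 − 0.045243 = -11.760699
step 4→5:
  ẍ = (ẋ'−ẋ)/dt = (0.338654967−0.384978993)/0.029492 = -1.570732
  θ̈ = (θ̇'−θ̇)/dt = (1.245301921−1.102248725)/0.029492 = 4.850576
  sinθ=0.268471, cosθ=0.963288
  F = (M+m)·ẍ + m·l·cosθ·θ̈ − m·l·sinθ·θ̇² = -3.464450 + 1.352538 − 0.094419 = -2.206331
step 5→6:
  ẍ = (ẋ'−ẋ)/dt = (0.231353972−0.338654967)/0.029492 = -3.638309
  θ̈ = (θ̇'−θ̇)/dt = (1.466451164−1.245301921)/0.029492 = 7.498618
  sinθ=0.299638, cosθ=0.954053
  F = (M+m)·ẍ + m·l·cosθ·θ̈ − m·l·sinθ·θ̇² = -8.024755 + 2.070875 − 0.134507 = -6.088388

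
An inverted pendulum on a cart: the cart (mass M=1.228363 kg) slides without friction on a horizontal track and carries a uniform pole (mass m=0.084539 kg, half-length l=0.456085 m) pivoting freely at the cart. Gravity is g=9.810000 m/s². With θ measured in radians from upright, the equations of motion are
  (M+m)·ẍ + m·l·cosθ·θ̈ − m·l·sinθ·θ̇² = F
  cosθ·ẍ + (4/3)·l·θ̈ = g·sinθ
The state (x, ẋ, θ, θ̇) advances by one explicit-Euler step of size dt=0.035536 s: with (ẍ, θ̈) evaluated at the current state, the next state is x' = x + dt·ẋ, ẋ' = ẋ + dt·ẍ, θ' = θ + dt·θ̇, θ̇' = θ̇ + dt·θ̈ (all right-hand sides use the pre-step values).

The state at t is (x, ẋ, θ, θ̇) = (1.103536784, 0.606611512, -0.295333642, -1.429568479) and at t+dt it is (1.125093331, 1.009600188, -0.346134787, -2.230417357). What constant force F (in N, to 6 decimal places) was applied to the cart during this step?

F = 14.080319 N

ẍ = (ẋ'−ẋ)/dt = (1.009600188−0.606611512)/0.035536 = 11.340294
θ̈ = (θ̇'−θ̇)/dt = (-2.230417357−-1.429568479)/0.035536 = -22.536270
sinθ=-0.291059, cosθ=0.956705
F = (M+m)·ẍ + m·l·cosθ·θ̈ − m·l·sinθ·θ̇² = 14.888694 + -0.831310 − -0.022935 = 14.080319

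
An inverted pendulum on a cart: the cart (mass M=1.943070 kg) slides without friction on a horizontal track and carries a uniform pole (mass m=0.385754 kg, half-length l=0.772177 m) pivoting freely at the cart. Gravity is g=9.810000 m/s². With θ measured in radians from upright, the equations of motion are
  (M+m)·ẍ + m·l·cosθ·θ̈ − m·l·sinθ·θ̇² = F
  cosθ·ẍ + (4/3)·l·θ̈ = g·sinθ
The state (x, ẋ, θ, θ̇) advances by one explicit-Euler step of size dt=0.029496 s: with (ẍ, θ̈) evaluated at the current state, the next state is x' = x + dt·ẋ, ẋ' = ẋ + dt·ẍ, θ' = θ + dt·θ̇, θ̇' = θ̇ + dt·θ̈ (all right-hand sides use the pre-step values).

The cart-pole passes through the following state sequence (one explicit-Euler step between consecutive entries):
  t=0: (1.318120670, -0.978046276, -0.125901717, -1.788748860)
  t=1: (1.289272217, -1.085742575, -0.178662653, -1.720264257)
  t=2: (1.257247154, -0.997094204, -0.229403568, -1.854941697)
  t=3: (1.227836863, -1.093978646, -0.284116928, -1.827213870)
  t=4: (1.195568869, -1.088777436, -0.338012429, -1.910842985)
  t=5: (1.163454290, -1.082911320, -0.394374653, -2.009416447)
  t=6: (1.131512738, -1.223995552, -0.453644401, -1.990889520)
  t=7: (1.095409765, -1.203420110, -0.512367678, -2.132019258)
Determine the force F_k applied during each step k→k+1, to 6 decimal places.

F_0 = -7.697236 N
F_1 = 5.817373 N
F_2 = -7.143663 N
F_3 = -0.121260 N
F_4 = -0.115312 N
F_5 = -10.504289 N
F_6 = 0.860855 N

step 0→1:
  ẍ = (ẋ'−ẋ)/dt = (-1.085742575−-0.978046276)/0.029496 = -3.651217
  θ̈ = (θ̇'−θ̇)/dt = (-1.720264257−-1.788748860)/0.029496 = 2.321827
  sinθ=-0.125569, cosθ=0.992085
  F = (M+m)·ẍ + m·l·cosθ·θ̈ − m·l·sinθ·θ̇² = -8.503042 + 0.686129 − -0.119677 = -7.697236
step 1→2:
  ẍ = (ẋ'−ẋ)/dt = (-0.997094204−-1.085742575)/0.029496 = 3.005437
  θ̈ = (θ̇'−θ̇)/dt = (-1.854941697−-1.720264257)/0.029496 = -4.565956
  sinθ=-0.177714, cosθ=0.984082
  F = (M+m)·ẍ + m·l·cosθ·θ̈ − m·l·sinθ·θ̇² = 6.999134 + -1.338414 − -0.156653 = 5.817373
step 2→3:
  ẍ = (ẋ'−ẋ)/dt = (-1.093978646−-0.997094204)/0.029496 = -3.284664
  θ̈ = (θ̇'−θ̇)/dt = (-1.827213870−-1.854941697)/0.029496 = 0.940054
  sinθ=-0.227397, cosθ=0.973802
  F = (M+m)·ẍ + m·l·cosθ·θ̈ − m·l·sinθ·θ̇² = -7.649404 + 0.272678 − -0.233062 = -7.143663
step 3→4:
  ẍ = (ẋ'−ẋ)/dt = (-1.088777436−-1.093978646)/0.029496 = 0.176336
  θ̈ = (θ̇'−θ̇)/dt = (-1.910842985−-1.827213870)/0.029496 = -2.835270
  sinθ=-0.280310, cosθ=0.959910
  F = (M+m)·ẍ + m·l·cosθ·θ̈ − m·l·sinθ·θ̇² = 0.410656 + -0.810685 − -0.278769 = -0.121260
step 4→5:
  ẍ = (ẋ'−ẋ)/dt = (-1.082911320−-1.088777436)/0.029496 = 0.198878
  θ̈ = (θ̇'−θ̇)/dt = (-2.009416447−-1.910842985)/0.029496 = -3.341926
  sinθ=-0.331613, cosθ=0.943416
  F = (M+m)·ẍ + m·l·cosθ·θ̈ − m·l·sinθ·θ̇² = 0.463153 + -0.939133 − -0.360669 = -0.115312
step 5→6:
  ẍ = (ẋ'−ẋ)/dt = (-1.223995552−-1.082911320)/0.029496 = -4.783165
  θ̈ = (θ̇'−θ̇)/dt = (-1.990889520−-2.009416447)/0.029496 = 0.628117
  sinθ=-0.384231, cosθ=0.923237
  F = (M+m)·ẍ + m·l·cosθ·θ̈ − m·l·sinθ·θ̇² = -11.139149 + 0.172735 − -0.462125 = -10.504289
step 6→7:
  ẍ = (ẋ'−ẋ)/dt = (-1.203420110−-1.223995552)/0.029496 = 0.697567
  θ̈ = (θ̇'−θ̇)/dt = (-2.132019258−-1.990889520)/0.029496 = -4.784708
  sinθ=-0.438244, cosθ=0.898856
  F = (M+m)·ẍ + m·l·cosθ·θ̈ − m·l·sinθ·θ̇² = 1.624511 + -1.281070 − -0.517414 = 0.860855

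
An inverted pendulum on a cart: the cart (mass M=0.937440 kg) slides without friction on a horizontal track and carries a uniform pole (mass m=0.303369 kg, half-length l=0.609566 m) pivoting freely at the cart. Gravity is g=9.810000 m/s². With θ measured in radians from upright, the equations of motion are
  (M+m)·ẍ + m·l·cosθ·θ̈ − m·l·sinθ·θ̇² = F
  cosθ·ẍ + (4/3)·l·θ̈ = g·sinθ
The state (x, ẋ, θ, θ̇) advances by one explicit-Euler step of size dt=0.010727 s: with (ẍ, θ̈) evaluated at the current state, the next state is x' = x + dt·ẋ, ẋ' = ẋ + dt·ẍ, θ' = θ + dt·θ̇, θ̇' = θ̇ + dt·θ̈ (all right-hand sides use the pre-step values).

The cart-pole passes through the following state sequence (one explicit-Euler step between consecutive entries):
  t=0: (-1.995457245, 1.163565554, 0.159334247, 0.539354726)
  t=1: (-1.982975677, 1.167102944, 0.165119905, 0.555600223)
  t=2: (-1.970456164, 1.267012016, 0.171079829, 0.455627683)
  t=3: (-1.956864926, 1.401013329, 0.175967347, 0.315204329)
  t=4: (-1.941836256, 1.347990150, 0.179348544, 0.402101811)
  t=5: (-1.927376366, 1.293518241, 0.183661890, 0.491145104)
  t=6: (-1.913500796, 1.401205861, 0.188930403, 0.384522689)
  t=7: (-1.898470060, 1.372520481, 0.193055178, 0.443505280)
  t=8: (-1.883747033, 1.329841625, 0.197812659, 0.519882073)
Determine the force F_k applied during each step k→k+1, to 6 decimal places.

step 0→1:
  ẍ = (ẋ'−ẋ)/dt = (1.167102944−1.163565554)/0.010727 = 0.329765
  θ̈ = (θ̇'−θ̇)/dt = (0.555600223−0.539354726)/0.010727 = 1.514449
  sinθ=0.158661, cosθ=0.987333
  F = (M+m)·ẍ + m·l·cosθ·θ̈ − m·l·sinθ·θ̇² = 0.409175 + 0.276510 − 0.008535 = 0.677150
step 1→2:
  ẍ = (ẋ'−ẋ)/dt = (1.267012016−1.167102944)/0.010727 = 9.313794
  θ̈ = (θ̇'−θ̇)/dt = (0.455627683−0.555600223)/0.010727 = -9.319711
  sinθ=0.164371, cosθ=0.986399
  F = (M+m)·ẍ + m·l·cosθ·θ̈ − m·l·sinθ·θ̇² = 11.556640 + -1.699992 − 0.009383 = 9.847265
step 2→3:
  ẍ = (ẋ'−ẋ)/dt = (1.401013329−1.267012016)/0.010727 = 12.491965
  θ̈ = (θ̇'−θ̇)/dt = (0.315204329−0.455627683)/0.010727 = -13.090646
  sinθ=0.170247, cosθ=0.985402
  F = (M+m)·ẍ + m·l·cosθ·θ̈ − m·l·sinθ·θ̇² = 15.500143 + -2.385427 − 0.006536 = 13.108180
step 3→4:
  ẍ = (ẋ'−ẋ)/dt = (1.347990150−1.401013329)/0.010727 = -4.942964
  θ̈ = (θ̇'−θ̇)/dt = (0.402101811−0.315204329)/0.010727 = 8.100819
  sinθ=0.175061, cosθ=0.984558
  F = (M+m)·ẍ + m·l·cosθ·θ̈ − m·l·sinθ·θ̇² = -6.133275 + 1.474898 − 0.003216 = -4.661593
step 4→5:
  ẍ = (ẋ'−ẋ)/dt = (1.293518241−1.347990150)/0.010727 = -5.078019
  θ̈ = (θ̇'−θ̇)/dt = (0.491145104−0.402101811)/0.010727 = 8.300857
  sinθ=0.178389, cosθ=0.983960
  F = (M+m)·ẍ + m·l·cosθ·θ̈ − m·l·sinθ·θ̇² = -6.300852 + 1.510401 − 0.005334 = -4.795784
step 5→6:
  ẍ = (ẋ'−ẋ)/dt = (1.401205861−1.293518241)/0.010727 = 10.038932
  θ̈ = (θ̇'−θ̇)/dt = (0.384522689−0.491145104)/0.010727 = -9.939630
  sinθ=0.182631, cosθ=0.983182
  F = (M+m)·ẍ + m·l·cosθ·θ̈ − m·l·sinθ·θ̇² = 12.456397 + -1.807157 − 0.008147 = 10.641093
step 6→7:
  ẍ = (ẋ'−ẋ)/dt = (1.372520481−1.401205861)/0.010727 = -2.674129
  θ̈ = (θ̇'−θ̇)/dt = (0.443505280−0.384522689)/0.010727 = 5.498517
  sinθ=0.187808, cosθ=0.982206
  F = (M+m)·ẍ + m·l·cosθ·θ̈ − m·l·sinθ·θ̇² = -3.318083 + 0.998711 − 0.005135 = -2.324507
step 7→8:
  ẍ = (ẋ'−ẋ)/dt = (1.329841625−1.372520481)/0.010727 = -3.978639
  θ̈ = (θ̇'−θ̇)/dt = (0.519882073−0.443505280)/0.010727 = 7.120051
  sinθ=0.191858, cosθ=0.981423
  F = (M+m)·ẍ + m·l·cosθ·θ̈ − m·l·sinθ·θ̇² = -4.936731 + 1.292204 − 0.006979 = -3.651505

F_0 = 0.677150 N
F_1 = 9.847265 N
F_2 = 13.108180 N
F_3 = -4.661593 N
F_4 = -4.795784 N
F_5 = 10.641093 N
F_6 = -2.324507 N
F_7 = -3.651505 N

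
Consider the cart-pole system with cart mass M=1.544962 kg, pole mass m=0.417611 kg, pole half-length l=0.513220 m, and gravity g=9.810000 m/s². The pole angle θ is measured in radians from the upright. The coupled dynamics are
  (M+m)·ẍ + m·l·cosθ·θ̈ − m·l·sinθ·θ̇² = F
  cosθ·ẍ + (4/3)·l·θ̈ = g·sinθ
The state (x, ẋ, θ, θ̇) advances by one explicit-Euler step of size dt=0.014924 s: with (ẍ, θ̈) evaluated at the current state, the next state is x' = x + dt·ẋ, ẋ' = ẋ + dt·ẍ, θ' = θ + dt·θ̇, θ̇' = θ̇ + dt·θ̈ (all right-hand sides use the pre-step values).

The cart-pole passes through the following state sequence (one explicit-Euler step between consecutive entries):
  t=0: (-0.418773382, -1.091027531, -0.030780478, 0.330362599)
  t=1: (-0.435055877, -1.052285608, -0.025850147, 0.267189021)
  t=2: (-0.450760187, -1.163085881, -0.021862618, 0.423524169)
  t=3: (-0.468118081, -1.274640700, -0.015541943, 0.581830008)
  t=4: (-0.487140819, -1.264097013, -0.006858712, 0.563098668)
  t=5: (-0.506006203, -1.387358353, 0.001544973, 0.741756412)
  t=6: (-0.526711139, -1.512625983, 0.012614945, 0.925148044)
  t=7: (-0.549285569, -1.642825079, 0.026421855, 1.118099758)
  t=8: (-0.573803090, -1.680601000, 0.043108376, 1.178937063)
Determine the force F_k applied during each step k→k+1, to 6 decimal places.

step 0→1:
  ẍ = (ẋ'−ẋ)/dt = (-1.052285608−-1.091027531)/0.014924 = 2.595948
  θ̈ = (θ̇'−θ̇)/dt = (0.267189021−0.330362599)/0.014924 = -4.233019
  sinθ=-0.030776, cosθ=0.999526
  F = (M+m)·ẍ + m·l·cosθ·θ̈ − m·l·sinθ·θ̇² = 5.094737 + -0.906818 − -0.000720 = 4.188639
step 1→2:
  ẍ = (ẋ'−ẋ)/dt = (-1.163085881−-1.052285608)/0.014924 = -7.424301
  θ̈ = (θ̇'−θ̇)/dt = (0.423524169−0.267189021)/0.014924 = 10.475419
  sinθ=-0.025847, cosθ=0.999666
  F = (M+m)·ẍ + m·l·cosθ·θ̈ − m·l·sinθ·θ̇² = -14.570733 + 2.244408 − -0.000395 = -12.325930
step 2→3:
  ẍ = (ẋ'−ẋ)/dt = (-1.274640700−-1.163085881)/0.014924 = -7.474861
  θ̈ = (θ̇'−θ̇)/dt = (0.581830008−0.423524169)/0.014924 = 10.607467
  sinθ=-0.021861, cosθ=0.999761
  F = (M+m)·ẍ + m·l·cosθ·θ̈ − m·l·sinθ·θ̇² = -14.669959 + 2.272916 − -0.000840 = -12.396203
step 3→4:
  ẍ = (ẋ'−ẋ)/dt = (-1.264097013−-1.274640700)/0.014924 = 0.706492
  θ̈ = (θ̇'−θ̇)/dt = (0.563098668−0.581830008)/0.014924 = -1.255115
  sinθ=-0.015541, cosθ=0.999879
  F = (M+m)·ẍ + m·l·cosθ·θ̈ − m·l·sinθ·θ̇² = 1.386542 + -0.268972 − -0.001128 = 1.118698
step 4→5:
  ẍ = (ẋ'−ẋ)/dt = (-1.387358353−-1.264097013)/0.014924 = -8.259270
  θ̈ = (θ̇'−θ̇)/dt = (0.741756412−0.563098668)/0.014924 = 11.971170
  sinθ=-0.006859, cosθ=0.999976
  F = (M+m)·ẍ + m·l·cosθ·θ̈ − m·l·sinθ·θ̇² = -16.209420 + 2.565676 − -0.000466 = -13.643277
step 5→6:
  ẍ = (ẋ'−ẋ)/dt = (-1.512625983−-1.387358353)/0.014924 = -8.393703
  θ̈ = (θ̇'−θ̇)/dt = (0.925148044−0.741756412)/0.014924 = 12.288370
  sinθ=0.001545, cosθ=0.999999
  F = (M+m)·ẍ + m·l·cosθ·θ̈ − m·l·sinθ·θ̇² = -16.473256 + 2.633718 − 0.000182 = -13.839720
step 6→7:
  ẍ = (ẋ'−ẋ)/dt = (-1.642825079−-1.512625983)/0.014924 = -8.724142
  θ̈ = (θ̇'−θ̇)/dt = (1.118099758−0.925148044)/0.014924 = 12.928954
  sinθ=0.012615, cosθ=0.999920
  F = (M+m)·ẍ + m·l·cosθ·θ̈ − m·l·sinθ·θ̇² = -17.121766 + 2.770795 − 0.002314 = -14.353285
step 7→8:
  ẍ = (ẋ'−ẋ)/dt = (-1.680601000−-1.642825079)/0.014924 = -2.531220
  θ̈ = (θ̇'−θ̇)/dt = (1.178937063−1.118099758)/0.014924 = 4.076474
  sinθ=0.026419, cosθ=0.999651
  F = (M+m)·ẍ + m·l·cosθ·θ̈ − m·l·sinθ·θ̇² = -4.967703 + 0.873391 − 0.007079 = -4.101391

F_0 = 4.188639 N
F_1 = -12.325930 N
F_2 = -12.396203 N
F_3 = 1.118698 N
F_4 = -13.643277 N
F_5 = -13.839720 N
F_6 = -14.353285 N
F_7 = -4.101391 N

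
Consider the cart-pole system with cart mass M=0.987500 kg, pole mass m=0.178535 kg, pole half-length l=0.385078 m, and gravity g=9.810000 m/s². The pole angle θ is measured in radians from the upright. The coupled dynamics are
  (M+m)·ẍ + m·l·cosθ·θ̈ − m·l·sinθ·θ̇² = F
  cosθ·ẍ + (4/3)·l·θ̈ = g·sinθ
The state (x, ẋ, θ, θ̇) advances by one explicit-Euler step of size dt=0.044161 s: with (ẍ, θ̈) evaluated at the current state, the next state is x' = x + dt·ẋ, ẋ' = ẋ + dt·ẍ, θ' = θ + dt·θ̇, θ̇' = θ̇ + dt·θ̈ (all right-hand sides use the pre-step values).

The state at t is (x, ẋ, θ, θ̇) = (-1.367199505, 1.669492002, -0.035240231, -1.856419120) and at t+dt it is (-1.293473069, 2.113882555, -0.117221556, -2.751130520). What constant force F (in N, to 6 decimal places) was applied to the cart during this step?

ẍ = (ẋ'−ẋ)/dt = (2.113882555−1.669492002)/0.044161 = 10.062964
θ̈ = (θ̇'−θ̇)/dt = (-2.751130520−-1.856419120)/0.044161 = -20.260216
sinθ=-0.035233, cosθ=0.999379
F = (M+m)·ẍ + m·l·cosθ·θ̈ − m·l·sinθ·θ̇² = 11.733768 + -1.392023 − -0.008348 = 10.350093

F = 10.350093 N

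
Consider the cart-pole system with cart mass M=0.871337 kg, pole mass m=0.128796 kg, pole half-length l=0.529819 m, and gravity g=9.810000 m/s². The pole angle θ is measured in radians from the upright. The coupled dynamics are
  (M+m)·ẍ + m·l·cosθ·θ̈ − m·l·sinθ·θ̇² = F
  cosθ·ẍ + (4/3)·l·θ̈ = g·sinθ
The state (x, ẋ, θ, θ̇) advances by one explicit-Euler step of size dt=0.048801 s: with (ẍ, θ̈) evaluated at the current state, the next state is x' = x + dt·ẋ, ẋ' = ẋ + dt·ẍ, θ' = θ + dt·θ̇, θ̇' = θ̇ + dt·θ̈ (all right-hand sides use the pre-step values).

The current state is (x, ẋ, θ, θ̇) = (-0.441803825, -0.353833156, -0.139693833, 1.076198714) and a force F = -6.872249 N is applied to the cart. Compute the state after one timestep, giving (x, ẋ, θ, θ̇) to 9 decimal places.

sinθ=-0.139239937, cosθ=0.990258673
temp = (F + m·l·θ̇²·sinθ)/(M+m) = (-6.872249 + -0.011004711)/1.000133 = -6.882338360
θ̈ = (g·sinθ − cosθ·temp)/(l·(4/3 − m·cos²θ/(M+m))) = 8.521020327
ẍ = temp − m·l·θ̈·cosθ/(M+m) = -7.458059800
Euler: x'=-0.441803825+0.048801·-0.353833156=-0.459071237, ẋ'=-0.353833156+0.048801·-7.458059800=-0.717793932
       θ'=-0.139693833+0.048801·1.076198714=-0.087174260, θ̇'=1.076198714+0.048801·8.521020327=1.492033027

(-0.459071237, -0.717793932, -0.087174260, 1.492033027)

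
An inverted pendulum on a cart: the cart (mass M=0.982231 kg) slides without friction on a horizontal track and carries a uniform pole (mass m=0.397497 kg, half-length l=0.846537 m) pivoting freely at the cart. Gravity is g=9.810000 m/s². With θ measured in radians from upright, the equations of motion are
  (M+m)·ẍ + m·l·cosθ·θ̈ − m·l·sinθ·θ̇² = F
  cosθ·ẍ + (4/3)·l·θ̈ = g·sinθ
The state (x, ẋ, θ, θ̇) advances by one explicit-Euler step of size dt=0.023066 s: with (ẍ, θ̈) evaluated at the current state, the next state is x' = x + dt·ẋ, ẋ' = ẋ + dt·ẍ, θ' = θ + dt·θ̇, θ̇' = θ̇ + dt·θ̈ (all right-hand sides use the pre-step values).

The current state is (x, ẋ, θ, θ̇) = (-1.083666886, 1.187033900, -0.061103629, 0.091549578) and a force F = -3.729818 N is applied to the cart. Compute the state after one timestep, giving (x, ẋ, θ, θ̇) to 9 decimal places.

(-1.056286762, 1.111368464, -0.058991946, 0.146219179)

sinθ=-0.061065613, cosθ=0.998133754
temp = (F + m·l·θ̇²·sinθ)/(M+m) = (-3.729818 + -0.000172222)/1.379728 = -2.703424314
θ̈ = (g·sinθ − cosθ·temp)/(l·(4/3 − m·cos²θ/(M+m))) = 2.370137926
ẍ = temp − m·l·θ̈·cosθ/(M+m) = -3.280388272
Euler: x'=-1.083666886+0.023066·1.187033900=-1.056286762, ẋ'=1.187033900+0.023066·-3.280388272=1.111368464
       θ'=-0.061103629+0.023066·0.091549578=-0.058991946, θ̇'=0.091549578+0.023066·2.370137926=0.146219179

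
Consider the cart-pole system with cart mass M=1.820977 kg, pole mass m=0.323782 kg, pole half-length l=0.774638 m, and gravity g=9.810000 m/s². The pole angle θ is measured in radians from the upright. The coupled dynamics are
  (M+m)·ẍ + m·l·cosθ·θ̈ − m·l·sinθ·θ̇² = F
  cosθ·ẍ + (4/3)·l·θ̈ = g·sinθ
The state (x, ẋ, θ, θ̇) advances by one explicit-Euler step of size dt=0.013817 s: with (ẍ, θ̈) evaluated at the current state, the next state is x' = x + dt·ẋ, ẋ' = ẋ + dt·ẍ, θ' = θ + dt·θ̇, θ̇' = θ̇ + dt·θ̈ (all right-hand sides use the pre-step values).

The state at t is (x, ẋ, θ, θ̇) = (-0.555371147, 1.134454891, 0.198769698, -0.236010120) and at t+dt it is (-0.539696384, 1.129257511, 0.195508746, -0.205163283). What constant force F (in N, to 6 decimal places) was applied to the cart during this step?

F = -0.260604 N

ẍ = (ẋ'−ẋ)/dt = (1.129257511−1.134454891)/0.013817 = -0.376158
θ̈ = (θ̇'−θ̇)/dt = (-0.205163283−-0.236010120)/0.013817 = 2.232528
sinθ=0.197463, cosθ=0.980310
F = (M+m)·ẍ + m·l·cosθ·θ̈ − m·l·sinθ·θ̇² = -0.806769 + 0.548924 − 0.002759 = -0.260604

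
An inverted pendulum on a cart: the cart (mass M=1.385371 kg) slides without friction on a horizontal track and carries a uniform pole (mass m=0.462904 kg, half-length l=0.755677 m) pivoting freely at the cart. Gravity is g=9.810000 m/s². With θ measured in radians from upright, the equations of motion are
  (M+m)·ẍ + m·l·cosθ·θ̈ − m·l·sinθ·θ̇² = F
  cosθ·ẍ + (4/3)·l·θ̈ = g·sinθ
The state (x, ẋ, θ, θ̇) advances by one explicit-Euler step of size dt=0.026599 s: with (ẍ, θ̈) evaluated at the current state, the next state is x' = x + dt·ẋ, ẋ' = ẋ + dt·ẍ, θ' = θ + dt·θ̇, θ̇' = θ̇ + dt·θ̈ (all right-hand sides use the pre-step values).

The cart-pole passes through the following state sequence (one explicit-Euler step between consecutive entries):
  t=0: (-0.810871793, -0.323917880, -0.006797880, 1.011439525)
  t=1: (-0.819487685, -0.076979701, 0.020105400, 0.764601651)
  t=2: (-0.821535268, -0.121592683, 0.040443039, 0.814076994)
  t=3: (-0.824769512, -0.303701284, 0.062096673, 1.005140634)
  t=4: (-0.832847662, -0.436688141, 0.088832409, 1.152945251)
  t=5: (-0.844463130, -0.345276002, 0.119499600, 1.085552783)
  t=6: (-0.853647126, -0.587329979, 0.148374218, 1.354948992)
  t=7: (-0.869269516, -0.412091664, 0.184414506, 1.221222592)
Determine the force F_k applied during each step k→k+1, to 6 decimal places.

F_0 = 13.915223 N
F_1 = -2.453594 N
F_2 = -10.152846 N
F_3 = -7.322695 N
F_4 = 5.427880 N
F_5 = -13.351071 N
F_6 = 10.342458 N

step 0→1:
  ẍ = (ẋ'−ẋ)/dt = (-0.076979701−-0.323917880)/0.026599 = 9.283739
  θ̈ = (θ̇'−θ̇)/dt = (0.764601651−1.011439525)/0.026599 = -9.279968
  sinθ=-0.006798, cosθ=0.999977
  F = (M+m)·ẍ + m·l·cosθ·θ̈ − m·l·sinθ·θ̇² = 17.158903 + -3.246113 − -0.002433 = 13.915223
step 1→2:
  ẍ = (ẋ'−ẋ)/dt = (-0.121592683−-0.076979701)/0.026599 = -1.677243
  θ̈ = (θ̇'−θ̇)/dt = (0.814076994−0.764601651)/0.026599 = 1.860045
  sinθ=0.020104, cosθ=0.999798
  F = (M+m)·ẍ + m·l·cosθ·θ̈ − m·l·sinθ·θ̇² = -3.100006 + 0.650523 − 0.004111 = -2.453594
step 2→3:
  ẍ = (ẋ'−ẋ)/dt = (-0.303701284−-0.121592683)/0.026599 = -6.846445
  θ̈ = (θ̇'−θ̇)/dt = (1.005140634−0.814076994)/0.026599 = 7.183114
  sinθ=0.040432, cosθ=0.999182
  F = (M+m)·ẍ + m·l·cosθ·θ̈ − m·l·sinθ·θ̇² = -12.654114 + 2.510641 − 0.009373 = -10.152846
step 3→4:
  ẍ = (ẋ'−ẋ)/dt = (-0.436688141−-0.303701284)/0.026599 = -4.999694
  θ̈ = (θ̇'−θ̇)/dt = (1.152945251−1.005140634)/0.026599 = 5.556773
  sinθ=0.062057, cosθ=0.998073
  F = (M+m)·ẍ + m·l·cosθ·θ̈ − m·l·sinθ·θ̇² = -9.240809 + 1.940046 − 0.021932 = -7.322695
step 4→5:
  ẍ = (ẋ'−ẋ)/dt = (-0.345276002−-0.436688141)/0.026599 = 3.436676
  θ̈ = (θ̇'−θ̇)/dt = (1.085552783−1.152945251)/0.026599 = -2.533647
  sinθ=0.088716, cosθ=0.996057
  F = (M+m)·ẍ + m·l·cosθ·θ̈ − m·l·sinθ·θ̇² = 6.351922 + -0.882790 − 0.041252 = 5.427880
step 5→6:
  ẍ = (ẋ'−ẋ)/dt = (-0.587329979−-0.345276002)/0.026599 = -9.100116
  θ̈ = (θ̇'−θ̇)/dt = (1.354948992−1.085552783)/0.026599 = 10.128058
  sinθ=0.119215, cosθ=0.992868
  F = (M+m)·ẍ + m·l·cosθ·θ̈ − m·l·sinθ·θ̇² = -16.819516 + 3.517588 − 0.049143 = -13.351071
step 6→7:
  ẍ = (ẋ'−ẋ)/dt = (-0.412091664−-0.587329979)/0.026599 = 6.588154
  θ̈ = (θ̇'−θ̇)/dt = (1.221222592−1.354948992)/0.026599 = -5.027497
  sinθ=0.147830, cosθ=0.989013
  F = (M+m)·ẍ + m·l·cosθ·θ̈ − m·l·sinθ·θ̇² = 12.176721 + -1.739325 − 0.094937 = 10.342458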